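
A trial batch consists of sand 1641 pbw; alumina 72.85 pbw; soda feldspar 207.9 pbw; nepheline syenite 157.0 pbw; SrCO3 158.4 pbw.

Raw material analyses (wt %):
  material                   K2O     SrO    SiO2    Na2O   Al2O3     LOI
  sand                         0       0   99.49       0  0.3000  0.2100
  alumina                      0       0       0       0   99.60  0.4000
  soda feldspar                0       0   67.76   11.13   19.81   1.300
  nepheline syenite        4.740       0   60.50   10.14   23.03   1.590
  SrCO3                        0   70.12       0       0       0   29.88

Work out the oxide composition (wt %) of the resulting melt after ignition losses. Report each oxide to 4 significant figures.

Values along the way are displayed, rounded to four significant figures, as written — the whole derivation holds exact precision all the way through — each reported result is rounded once only. The derived quantities are re-derived from the weighed amounts at 2181 pbw of glass in exact precision (glass mass, ignition loss, yield, totals, the five compositions), as they appear in the problem or answer text.
Mass of each oxide from the mix:
  K2O: 157.0·0.04740 = 7.442 pbw
  SrO: 158.4·0.7012 = 111.1 pbw
  SiO2: 1641·0.9949 + 207.9·0.6776 + 157.0·0.6050 = 1868 pbw
  Na2O: 207.9·0.1113 + 157.0·0.1014 = 39.06 pbw
  Al2O3: 1641·0.003000 + 72.85·0.9960 + 207.9·0.1981 + 157.0·0.2303 = 154.8 pbw
LOI: 1641·0.002100 + 72.85·0.004000 + 207.9·0.01300 + 157.0·0.01590 + 158.4·0.2988 = 56.27 pbw
Net of LOI, the glass mass = 2237 − 56.27 = 2181 pbw (consistent with Σ oxide mass)
each wt % is 100 × oxide ÷ glass

Glass mass = 2181 pbw (batch 2237 − LOI 56.27).
Composition: K2O 0.3412%, SrO 5.093%, SiO2 85.68%, Na2O 1.791%, Al2O3 7.099%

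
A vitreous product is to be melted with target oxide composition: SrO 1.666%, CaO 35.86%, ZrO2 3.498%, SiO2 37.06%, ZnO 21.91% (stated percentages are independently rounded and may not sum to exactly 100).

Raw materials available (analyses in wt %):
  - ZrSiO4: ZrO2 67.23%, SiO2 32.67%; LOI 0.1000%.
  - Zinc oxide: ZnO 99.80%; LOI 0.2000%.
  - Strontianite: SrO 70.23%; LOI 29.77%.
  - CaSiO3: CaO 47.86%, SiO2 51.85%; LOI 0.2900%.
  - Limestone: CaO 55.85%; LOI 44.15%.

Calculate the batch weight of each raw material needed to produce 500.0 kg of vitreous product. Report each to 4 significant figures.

Batch per 500.0 kg vitreous product:
  ZrSiO4: 26.02 kg
  Zinc oxide: 109.8 kg
  Strontianite: 11.86 kg
  CaSiO3: 341.0 kg
  Limestone: 28.84 kg
Total batch = 517.5 kg; LOI loss = 17.50 kg; yield = 96.62%

All internal work maintains exact precision in all steps. Mid-chain values are shown, rounded to four significant figures, across the worked steps; a single rounding yields each reported figure — all derived quantities, including the totals, glass mass, yield, ignition loss, five oxide percentages, are rebuilt using the weight values at 500.0 kg of glass at exact precision as set out in either problem or answer.
Oxide-by-oxide targets in 500.0 kg vitreous product:
  SrO: 1.666% × 500.0 = 8.330 kg
  CaO: 35.86% × 500.0 = 179.3 kg
  ZrO2: 3.498% × 500.0 = 17.49 kg
  SiO2: 37.06% × 500.0 = 185.3 kg
  ZnO: 21.91% × 500.0 = 109.6 kg
Verifying the oxide balance on the weights just shown, under the basis named above (summed amounts equal target values exact up to rounding of places):
  SrO: 11.86·0.7023 = 8.329 kg (target 8.330 kg)
  CaO: 341.0·0.4786 + 28.84·0.5585 = 179.3 kg (target 179.3 kg)
  ZrO2: 26.02·0.6723 = 17.49 kg (target 17.49 kg)
  SiO2: 26.02·0.3267 + 341.0·0.5185 = 185.3 kg (target 185.3 kg)
  ZnO: 109.8·0.9980 = 109.6 kg (target 109.6 kg)
Glass-mass sanity pass: total batch − LOI = 500.0 kg (per-oxide target masses sum to 500.0 kg; basis as stated: 500.0 kg — deltas are rounding alone).
Whole-batch sum: Σ batch = 517.5 kg; LOI removed, Σ of batch·LOI: 17.50 kg; glass ÷ batch gives a yield of 96.62%.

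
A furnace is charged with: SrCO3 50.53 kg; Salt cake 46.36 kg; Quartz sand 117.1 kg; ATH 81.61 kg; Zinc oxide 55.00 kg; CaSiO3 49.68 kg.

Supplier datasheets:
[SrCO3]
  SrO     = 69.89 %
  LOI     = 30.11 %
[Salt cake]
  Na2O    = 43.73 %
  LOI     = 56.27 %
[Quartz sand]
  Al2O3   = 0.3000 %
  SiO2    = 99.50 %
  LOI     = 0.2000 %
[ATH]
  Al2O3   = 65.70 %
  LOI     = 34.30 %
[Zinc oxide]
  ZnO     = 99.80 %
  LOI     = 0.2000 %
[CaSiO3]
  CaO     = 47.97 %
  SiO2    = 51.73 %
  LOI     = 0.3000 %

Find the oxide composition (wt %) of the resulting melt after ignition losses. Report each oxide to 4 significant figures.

The intermediate values are printed, rounded to 4 significant figures, on the page — the working math runs at exact precision throughout; exactly one rounding goes into each reported number; the derived quantities are rebuilt using the weight values per 330.5 kg of glass in exact precision (six oxide percentages, net glass mass, totals, ignition loss, yield), precisely as stated by problem or answer.
Oxide masses out of the charge:
  Na2O: 46.36·0.4373 = 20.27 kg
  SrO: 50.53·0.6989 = 35.32 kg
  ZnO: 55.00·0.9980 = 54.89 kg
  CaO: 49.68·0.4797 = 23.83 kg
  Al2O3: 117.1·0.003000 + 81.61·0.6570 = 53.97 kg
  SiO2: 117.1·0.9950 + 49.68·0.5173 = 142.2 kg
LOI: 50.53·0.3011 + 46.36·0.5627 + 117.1·0.002000 + 81.61·0.3430 + 55.00·0.002000 + 49.68·0.003000 = 69.79 kg
Glass mass = batch − LOI = 400.3 − 69.79 = 330.5 kg (= Σ oxide masses)
percent by weight: oxide/glass ×100

Glass mass = 330.5 kg (batch 400.3 − LOI 69.79).
Composition: Na2O 6.134%, SrO 10.69%, ZnO 16.61%, CaO 7.211%, Al2O3 16.33%, SiO2 43.03%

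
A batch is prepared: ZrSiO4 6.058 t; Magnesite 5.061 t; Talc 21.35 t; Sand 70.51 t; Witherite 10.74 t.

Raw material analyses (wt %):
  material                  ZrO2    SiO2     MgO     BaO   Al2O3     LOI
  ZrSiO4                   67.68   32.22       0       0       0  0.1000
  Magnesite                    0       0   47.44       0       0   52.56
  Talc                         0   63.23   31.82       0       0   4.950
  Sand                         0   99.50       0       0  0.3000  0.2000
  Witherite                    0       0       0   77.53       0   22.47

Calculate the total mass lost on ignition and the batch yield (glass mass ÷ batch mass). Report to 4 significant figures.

LOI loss = 6.277 t; glass = 107.4 t; yield = 94.48%

All internal work keeps exact precision through every step — rounding to four significant figures governs every in-between result as shown; each reported value is rounded once only; derived quantities are carried at full precision (ignition loss, net glass mass, the yield, totals, the five compositions) from the weighed amounts per 107.4 t of glass, as they appear in the problem or the answer.
Loss on ignition, line by line:
  ZrSiO4: 6.058 × 0.001000 = 0.006058 t
  Magnesite: 5.061 × 0.5256 = 2.660 t
  Talc: 21.35 × 0.04950 = 1.057 t
  Sand: 70.51 × 0.002000 = 0.1410 t
  Witherite: 10.74 × 0.2247 = 2.413 t
Total LOI = 6.277 t
Glass = batch − LOI = 113.7 − 6.277 = 107.4 t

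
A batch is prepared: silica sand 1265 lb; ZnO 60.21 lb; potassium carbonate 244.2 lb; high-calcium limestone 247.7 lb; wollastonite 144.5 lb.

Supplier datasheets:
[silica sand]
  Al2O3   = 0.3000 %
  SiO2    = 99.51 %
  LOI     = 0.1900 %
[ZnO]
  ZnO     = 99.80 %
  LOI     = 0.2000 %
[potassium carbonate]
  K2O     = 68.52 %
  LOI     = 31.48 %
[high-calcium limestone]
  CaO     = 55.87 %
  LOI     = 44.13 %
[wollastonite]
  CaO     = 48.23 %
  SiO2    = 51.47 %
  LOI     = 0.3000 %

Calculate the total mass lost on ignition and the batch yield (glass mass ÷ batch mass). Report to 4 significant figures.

In-progress results are displayed, rounded to 4 significant digits, as written — every computation carries exact precision in all steps — every reported number sees exactly one rounding — the derived quantities are carried in full float precision (the five compositions, glass mass, the yield, totals, ignition loss) from the batch weights per 1772 lb of glass exactly as shown in question or answer.
Each material's LOI contribution:
  silica sand: 1265 × 0.001900 = 2.404 lb
  ZnO: 60.21 × 0.002000 = 0.1204 lb
  potassium carbonate: 244.2 × 0.3148 = 76.87 lb
  high-calcium limestone: 247.7 × 0.4413 = 109.3 lb
  wollastonite: 144.5 × 0.003000 = 0.4335 lb
Total LOI = 189.1 lb
Glass = batch − LOI = 1962 − 189.1 = 1772 lb

LOI loss = 189.1 lb; glass = 1772 lb; yield = 90.36%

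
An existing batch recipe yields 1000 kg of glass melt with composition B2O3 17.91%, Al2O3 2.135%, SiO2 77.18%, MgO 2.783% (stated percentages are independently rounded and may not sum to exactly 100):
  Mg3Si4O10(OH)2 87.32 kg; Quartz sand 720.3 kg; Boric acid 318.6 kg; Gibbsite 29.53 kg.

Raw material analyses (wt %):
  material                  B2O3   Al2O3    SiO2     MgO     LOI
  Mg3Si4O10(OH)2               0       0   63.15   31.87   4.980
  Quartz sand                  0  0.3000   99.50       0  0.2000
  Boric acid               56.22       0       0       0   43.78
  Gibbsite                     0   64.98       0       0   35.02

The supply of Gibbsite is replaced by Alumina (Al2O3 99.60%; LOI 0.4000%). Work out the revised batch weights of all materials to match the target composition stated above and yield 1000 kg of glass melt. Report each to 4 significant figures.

Exact precision is maintained at each step. In-progress results are displayed rounded to four significant digits. A single rounding finalizes every reported value; derived quantities, which include yield, four oxide percentages, glass mass, ignition loss, the totals, are recomputed in full float precision, as given in the question or the answer, from the weighed amounts for 1000 kg of glass.
Target masses of each oxide per 1000 kg glass melt:
  B2O3: 17.91% × 1000 = 179.1 kg
  Al2O3: 2.135% × 1000 = 21.35 kg
  SiO2: 77.18% × 1000 = 771.8 kg
  MgO: 2.783% × 1000 = 27.83 kg
Balance tally, oxide-wise, per the reported batch figures, on the stated basis (oxide sums agree with the targets net of answer rounding effects):
  B2O3: 318.6·0.5622 = 179.1 kg (target 179.1 kg)
  Al2O3: 720.3·0.003000 + 19.27·0.9960 = 21.35 kg (target 21.35 kg)
  SiO2: 87.32·0.6315 + 720.3·0.9950 = 771.8 kg (target 771.8 kg)
  MgO: 87.32·0.3187 = 27.83 kg (target 27.83 kg)
Glass-mass bookkeeping: the batch minus its LOI: 1000 kg (the targets, summed, come to 1000 kg; with the basis standing at 1000 kg — any gap is answer rounding).
Batch grand total — Σ batch = 1145 kg; the LOI term Σ batch·LOI equals 145.3 kg; glass ÷ batch gives a yield of 87.31%.

Revised batch per 1000 kg glass melt:
  Mg3Si4O10(OH)2: 87.32 kg
  Quartz sand: 720.3 kg
  Boric acid: 318.6 kg
  Alumina: 19.27 kg
Total batch = 1145 kg; LOI loss = 145.3 kg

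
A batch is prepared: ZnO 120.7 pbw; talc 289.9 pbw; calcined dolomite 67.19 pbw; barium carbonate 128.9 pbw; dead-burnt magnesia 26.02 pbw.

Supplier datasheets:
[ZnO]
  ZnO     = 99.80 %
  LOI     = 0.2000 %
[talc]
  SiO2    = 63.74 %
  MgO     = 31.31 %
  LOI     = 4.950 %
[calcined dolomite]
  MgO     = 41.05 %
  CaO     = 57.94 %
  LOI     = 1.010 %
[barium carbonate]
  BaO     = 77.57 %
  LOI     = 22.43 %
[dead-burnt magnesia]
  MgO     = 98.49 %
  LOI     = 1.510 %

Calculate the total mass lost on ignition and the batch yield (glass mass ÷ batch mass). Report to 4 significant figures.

LOI loss = 44.58 pbw; glass = 588.1 pbw; yield = 92.95%

Rounding to four significant figures extends to each intermediate as printed. Full float precision is carried end to end — exactly one rounding goes into every reported value. Derived quantities are recomputed starting from the weights on 588.1 pbw of glass at full precision (the yield, five oxide percentages, totals, glass mass, LOI), as they appear in problem or answer.
Per-material ignition loss:
  ZnO: 120.7 × 0.002000 = 0.2414 pbw
  talc: 289.9 × 0.04950 = 14.35 pbw
  calcined dolomite: 67.19 × 0.01010 = 0.6786 pbw
  barium carbonate: 128.9 × 0.2243 = 28.91 pbw
  dead-burnt magnesia: 26.02 × 0.01510 = 0.3929 pbw
Total LOI = 44.58 pbw
Glass = batch − LOI = 632.7 − 44.58 = 588.1 pbw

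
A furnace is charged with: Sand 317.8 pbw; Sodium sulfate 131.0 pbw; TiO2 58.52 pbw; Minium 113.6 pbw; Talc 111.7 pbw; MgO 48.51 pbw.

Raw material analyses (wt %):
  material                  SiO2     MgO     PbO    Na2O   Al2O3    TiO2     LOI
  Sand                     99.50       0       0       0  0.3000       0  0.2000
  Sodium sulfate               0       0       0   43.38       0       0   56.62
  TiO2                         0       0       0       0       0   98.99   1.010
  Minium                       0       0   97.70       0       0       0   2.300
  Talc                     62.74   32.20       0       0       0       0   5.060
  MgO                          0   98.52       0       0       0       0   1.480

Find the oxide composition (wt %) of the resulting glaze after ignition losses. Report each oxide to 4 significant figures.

Glass mass = 696.7 pbw (batch 781.1 − LOI 84.38).
Composition: SiO2 55.44%, MgO 12.02%, PbO 15.93%, Na2O 8.156%, Al2O3 0.1368%, TiO2 8.314%

In-progress results are shown (rounded to four significant digits) across the worked steps. All arithmetic holds exact precision all the way through — a single rounding yields each reported figure — derived quantities (LOI, totals, glass mass, six oxide percentages, yield) are computed from the weighed amounts per 696.7 pbw of glass at full precision, exactly as printed in question or answer.
Delivered oxide masses:
  SiO2: 317.8·0.9950 + 111.7·0.6274 = 386.3 pbw
  MgO: 111.7·0.3220 + 48.51·0.9852 = 83.76 pbw
  PbO: 113.6·0.9770 = 111.0 pbw
  Na2O: 131.0·0.4338 = 56.83 pbw
  Al2O3: 317.8·0.003000 = 0.9534 pbw
  TiO2: 58.52·0.9899 = 57.93 pbw
LOI: 317.8·0.002000 + 131.0·0.5662 + 58.52·0.01010 + 113.6·0.02300 + 111.7·0.05060 + 48.51·0.01480 = 84.38 pbw
Glass = total batch minus LOI = 781.1 − 84.38 = 696.7 pbw (= the summed oxide contributions)
each oxide over glass, ×100, is wt %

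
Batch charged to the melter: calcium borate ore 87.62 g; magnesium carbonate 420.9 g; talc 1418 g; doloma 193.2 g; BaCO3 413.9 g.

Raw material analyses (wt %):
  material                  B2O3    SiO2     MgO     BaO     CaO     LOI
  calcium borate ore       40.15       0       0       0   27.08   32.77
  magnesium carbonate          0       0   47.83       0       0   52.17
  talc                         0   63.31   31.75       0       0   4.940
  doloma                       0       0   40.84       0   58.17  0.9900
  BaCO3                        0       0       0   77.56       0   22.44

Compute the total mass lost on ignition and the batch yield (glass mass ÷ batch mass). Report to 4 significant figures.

The intermediate values are displayed rounded to 4 significant figures across the worked steps. Every computation maintains exact precision at each step — every reported number is rounded only once — all derived quantities are carried from the weighed amounts per 2120 g of glass at exact precision (yield, LOI, totals, five oxide percentages, glass mass), as they appear in problem or answer.
Per-material ignition loss:
  calcium borate ore: 87.62 × 0.3277 = 28.71 g
  magnesium carbonate: 420.9 × 0.5217 = 219.6 g
  talc: 1418 × 0.04940 = 70.05 g
  doloma: 193.2 × 0.009900 = 1.913 g
  BaCO3: 413.9 × 0.2244 = 92.88 g
Total LOI = 413.1 g
Glass = batch − LOI = 2534 − 413.1 = 2120 g

LOI loss = 413.1 g; glass = 2120 g; yield = 83.69%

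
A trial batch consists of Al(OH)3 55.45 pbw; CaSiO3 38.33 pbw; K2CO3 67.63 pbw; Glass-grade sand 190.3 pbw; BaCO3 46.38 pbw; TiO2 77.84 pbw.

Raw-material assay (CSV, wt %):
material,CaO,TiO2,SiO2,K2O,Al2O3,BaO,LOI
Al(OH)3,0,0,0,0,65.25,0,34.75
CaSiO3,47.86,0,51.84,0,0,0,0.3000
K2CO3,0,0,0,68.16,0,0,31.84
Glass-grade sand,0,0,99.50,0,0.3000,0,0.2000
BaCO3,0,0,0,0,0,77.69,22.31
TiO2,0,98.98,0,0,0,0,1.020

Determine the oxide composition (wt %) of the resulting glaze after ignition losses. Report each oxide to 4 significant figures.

Each numeric step runs at full precision all the way through. In-progress results are displayed, with 4-significant-figure rounding, at each printed step — each reported result takes a single rounding; all derived quantities are re-derived in exact precision (yield, glass mass, the six compositions, LOI, the totals) using the weight values on 423.5 pbw of glass exactly as printed in the problem or the answer.
Oxide-by-oxide delivered mass:
  CaO: 38.33·0.4786 = 18.34 pbw
  TiO2: 77.84·0.9898 = 77.05 pbw
  SiO2: 38.33·0.5184 + 190.3·0.9950 = 209.2 pbw
  K2O: 67.63·0.6816 = 46.10 pbw
  Al2O3: 55.45·0.6525 + 190.3·0.003000 = 36.75 pbw
  BaO: 46.38·0.7769 = 36.03 pbw
LOI: 55.45·0.3475 + 38.33·0.003000 + 67.63·0.3184 + 190.3·0.002000 + 46.38·0.2231 + 77.84·0.01020 = 52.44 pbw
Glass mass = batch − LOI = 475.9 − 52.44 = 423.5 pbw (= the summed oxide contributions)
percent share: oxide ÷ glass, ×100

Glass mass = 423.5 pbw (batch 475.9 − LOI 52.44).
Composition: CaO 4.332%, TiO2 18.19%, SiO2 49.40%, K2O 10.88%, Al2O3 8.678%, BaO 8.508%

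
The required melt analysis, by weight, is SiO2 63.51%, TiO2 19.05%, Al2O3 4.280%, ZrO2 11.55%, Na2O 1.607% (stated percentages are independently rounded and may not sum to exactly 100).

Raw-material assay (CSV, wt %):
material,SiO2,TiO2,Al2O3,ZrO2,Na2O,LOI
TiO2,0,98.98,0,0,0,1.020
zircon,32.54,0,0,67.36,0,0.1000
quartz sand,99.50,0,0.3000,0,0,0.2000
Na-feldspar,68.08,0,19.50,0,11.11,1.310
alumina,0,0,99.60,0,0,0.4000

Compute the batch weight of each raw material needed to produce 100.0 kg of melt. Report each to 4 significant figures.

Intermediates are printed, with 4-significant-digit rounding, across the worked steps. The whole derivation runs at full float precision at all times — every reported figure is rounded just once; derived quantities (the yield, five oxide percentages, LOI, the totals, net glass mass) are carried from the batch weights for 100.0 kg of glass in full float precision, precisely as stated by the question or the answer.
Per-oxide target masses for 100.0 kg melt:
  SiO2: 63.51% × 100.0 = 63.51 kg
  TiO2: 19.05% × 100.0 = 19.05 kg
  Al2O3: 4.280% × 100.0 = 4.280 kg
  ZrO2: 11.55% × 100.0 = 11.55 kg
  Na2O: 1.607% × 100.0 = 1.607 kg
Balance tally, oxide-wise, from the weights as reported, relative to the basis at hand (each sum matches its target mass given rounding of the digits):
  SiO2: 17.15·0.3254 + 48.32·0.9950 + 14.46·0.6808 = 63.50 kg (target 63.51 kg)
  TiO2: 19.25·0.9898 = 19.05 kg (target 19.05 kg)
  Al2O3: 48.32·0.003000 + 14.46·0.1950 + 1.320·0.9960 = 4.279 kg (target 4.280 kg)
  ZrO2: 17.15·0.6736 = 11.55 kg (target 11.55 kg)
  Na2O: 14.46·0.1111 = 1.607 kg (target 1.607 kg)
Glass-mass closure: whole batch net of LOI = 100.0 kg (oxide target masses add up to 100.0 kg; the stated basis being 100.0 kg — a pure rounding effect).
Whole-batch sum: Σ batch = 100.5 kg; LOI loss = Σ batch·LOI = 0.5048 kg; yield: glass divided by total = 99.50%.

Batch per 100.0 kg melt:
  TiO2: 19.25 kg
  zircon: 17.15 kg
  quartz sand: 48.32 kg
  Na-feldspar: 14.46 kg
  alumina: 1.320 kg
Total batch = 100.5 kg; LOI loss = 0.5048 kg; yield = 99.50%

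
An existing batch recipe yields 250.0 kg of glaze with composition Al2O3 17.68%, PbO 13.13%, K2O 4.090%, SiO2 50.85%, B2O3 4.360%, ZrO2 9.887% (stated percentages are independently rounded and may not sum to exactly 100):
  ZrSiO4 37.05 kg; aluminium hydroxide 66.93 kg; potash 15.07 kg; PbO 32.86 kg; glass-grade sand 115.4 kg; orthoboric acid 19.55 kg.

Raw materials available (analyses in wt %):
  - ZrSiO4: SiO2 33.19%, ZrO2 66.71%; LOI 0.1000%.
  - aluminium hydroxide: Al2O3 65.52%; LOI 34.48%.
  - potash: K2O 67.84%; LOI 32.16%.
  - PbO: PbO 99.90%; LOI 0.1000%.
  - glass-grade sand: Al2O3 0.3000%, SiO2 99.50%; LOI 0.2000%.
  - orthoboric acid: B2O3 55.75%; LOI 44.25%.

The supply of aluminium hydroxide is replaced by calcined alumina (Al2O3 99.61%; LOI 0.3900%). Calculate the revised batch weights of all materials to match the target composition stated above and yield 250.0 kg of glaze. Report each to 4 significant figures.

Revised batch per 250.0 kg glaze:
  ZrSiO4: 37.05 kg
  calcined alumina: 44.03 kg
  potash: 15.07 kg
  PbO: 32.86 kg
  glass-grade sand: 115.4 kg
  orthoboric acid: 19.55 kg
Total batch = 264.0 kg; LOI loss = 13.97 kg

Every computation maintains exact precision in every operation — values along the way are displayed rounded to 4 significant figures; every reported result undergoes a single rounding — the derived quantities are carried starting from the weights on 250.0 kg of glass at exact precision (totals, the yield, six oxide percentages, net glass mass, ignition loss), exactly as printed in the question or the answer.
Target masses of each oxide per 250.0 kg glaze:
  Al2O3: 17.68% × 250.0 = 44.20 kg
  PbO: 13.13% × 250.0 = 32.83 kg
  K2O: 4.090% × 250.0 = 10.22 kg
  SiO2: 50.85% × 250.0 = 127.1 kg
  B2O3: 4.360% × 250.0 = 10.90 kg
  ZrO2: 9.887% × 250.0 = 24.72 kg
Checking each oxide sum with the batch weights as given, on the stated basis (delivered sums recover each target modulo rounding of the values):
  Al2O3: 44.03·0.9961 + 115.4·0.003000 = 44.20 kg (target 44.20 kg)
  PbO: 32.86·0.9990 = 32.83 kg (target 32.83 kg)
  K2O: 15.07·0.6784 = 10.22 kg (target 10.22 kg)
  SiO2: 37.05·0.3319 + 115.4·0.9950 = 127.1 kg (target 127.1 kg)
  B2O3: 19.55·0.5575 = 10.90 kg (target 10.90 kg)
  ZrO2: 37.05·0.6671 = 24.72 kg (target 24.72 kg)
Glass mass check: whole batch net of LOI = 250.0 kg (targets for the oxides total 250.0 kg; versus the stated basis of 250.0 kg — rounding explains the deltas).
Adding the batch up: Σ batch = 264.0 kg; LOI loss = Σ batch·LOI = 13.97 kg; the yield ratio, glass ÷ batch: 94.71%.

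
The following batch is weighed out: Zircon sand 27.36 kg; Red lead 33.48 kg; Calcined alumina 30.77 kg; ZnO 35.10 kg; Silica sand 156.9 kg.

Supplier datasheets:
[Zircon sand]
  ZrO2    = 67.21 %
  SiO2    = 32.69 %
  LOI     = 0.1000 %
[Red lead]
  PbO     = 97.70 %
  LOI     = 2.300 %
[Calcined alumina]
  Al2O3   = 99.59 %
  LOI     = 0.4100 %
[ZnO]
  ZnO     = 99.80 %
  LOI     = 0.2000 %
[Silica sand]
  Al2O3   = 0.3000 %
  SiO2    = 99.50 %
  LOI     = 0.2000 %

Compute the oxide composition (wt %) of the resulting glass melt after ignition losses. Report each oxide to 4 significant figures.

Glass mass = 282.3 kg (batch 283.6 − LOI 1.308).
Composition: ZnO 12.41%, PbO 11.59%, ZrO2 6.514%, Al2O3 11.02%, SiO2 58.47%

All arithmetic maintains full float precision at every stage — values along the way appear (rounded to four significant figures) between the steps — exactly one rounding goes into every reported figure — all derived quantities, which include the totals, net glass mass, the five compositions, the yield, ignition loss, are computed at exact precision, as written in either problem or answer, starting from the weights per 282.3 kg of glass.
Delivered oxide masses:
  ZnO: 35.10·0.9980 = 35.03 kg
  PbO: 33.48·0.9770 = 32.71 kg
  ZrO2: 27.36·0.6721 = 18.39 kg
  Al2O3: 30.77·0.9959 + 156.9·0.003000 = 31.11 kg
  SiO2: 27.36·0.3269 + 156.9·0.9950 = 165.1 kg
LOI: 27.36·0.001000 + 33.48·0.02300 + 30.77·0.004100 + 35.10·0.002000 + 156.9·0.002000 = 1.308 kg
The glass mass, total less LOI, = 283.6 − 1.308 = 282.3 kg (the oxide masses sum to this)
wt % = 100 × oxide mass / glass mass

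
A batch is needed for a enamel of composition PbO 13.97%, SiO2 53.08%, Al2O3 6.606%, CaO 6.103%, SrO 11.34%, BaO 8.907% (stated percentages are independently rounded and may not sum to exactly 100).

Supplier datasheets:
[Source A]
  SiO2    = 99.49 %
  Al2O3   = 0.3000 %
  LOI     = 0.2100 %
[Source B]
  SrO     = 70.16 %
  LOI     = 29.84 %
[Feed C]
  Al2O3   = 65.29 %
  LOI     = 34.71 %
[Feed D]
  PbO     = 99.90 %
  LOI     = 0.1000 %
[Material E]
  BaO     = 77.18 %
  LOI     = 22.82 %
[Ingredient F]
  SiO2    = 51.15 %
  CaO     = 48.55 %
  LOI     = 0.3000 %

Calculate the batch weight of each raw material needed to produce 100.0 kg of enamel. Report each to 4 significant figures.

Values along the way are printed rounded to four significant figures on the page. Full float precision is kept end to end; a single rounding completes each reported value. The derived quantities are carried in full float precision (the totals, glass mass, the six compositions, ignition loss, the yield) from the weighed amounts for 100.0 kg of glass, precisely as stated by either problem or answer.
Oxide mass targets, per 100.0 kg enamel:
  PbO: 13.97% × 100.0 = 13.97 kg
  SiO2: 53.08% × 100.0 = 53.08 kg
  Al2O3: 6.606% × 100.0 = 6.606 kg
  CaO: 6.103% × 100.0 = 6.103 kg
  SrO: 11.34% × 100.0 = 11.34 kg
  BaO: 8.907% × 100.0 = 8.907 kg
Per-oxide balance check applying the batch weights above, per the basis as stated (summed amounts equal target values exact up to rounding of places):
  PbO: 13.98·0.9990 = 13.97 kg (target 13.97 kg)
  SiO2: 46.89·0.9949 + 12.57·0.5115 = 53.08 kg (target 53.08 kg)
  Al2O3: 46.89·0.003000 + 9.902·0.6529 = 6.606 kg (target 6.606 kg)
  CaO: 12.57·0.4855 = 6.103 kg (target 6.103 kg)
  SrO: 16.16·0.7016 = 11.34 kg (target 11.34 kg)
  BaO: 11.54·0.7718 = 8.907 kg (target 8.907 kg)
Glass mass check: whole batch net of LOI = 100.0 kg (oxide target masses add up to 100.0 kg; against the stated basis, 100.0 kg — rounding explains the deltas).
Total batch = Σ batch = 111.0 kg; the LOI term Σ batch·LOI equals 11.04 kg; the yield ratio, glass ÷ batch: 90.06%.

Batch per 100.0 kg enamel:
  Source A: 46.89 kg
  Source B: 16.16 kg
  Feed C: 9.902 kg
  Feed D: 13.98 kg
  Material E: 11.54 kg
  Ingredient F: 12.57 kg
Total batch = 111.0 kg; LOI loss = 11.04 kg; yield = 90.06%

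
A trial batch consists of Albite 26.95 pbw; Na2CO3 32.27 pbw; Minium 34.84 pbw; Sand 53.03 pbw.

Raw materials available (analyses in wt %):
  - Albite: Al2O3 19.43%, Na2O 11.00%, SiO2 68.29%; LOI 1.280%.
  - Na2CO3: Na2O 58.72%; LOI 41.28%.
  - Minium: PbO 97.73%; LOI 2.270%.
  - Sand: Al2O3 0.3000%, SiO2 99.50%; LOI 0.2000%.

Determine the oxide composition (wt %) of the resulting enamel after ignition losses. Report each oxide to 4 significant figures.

Each numeric step carries exact precision through every step — mid-chain values are displayed, rounded to four significant figures, across the worked steps — a single rounding completes each reported result. Derived quantities, including net glass mass, LOI, yield, totals, the four compositions, are recomputed using the weight values per 132.5 pbw of glass in full float precision, as set out in question or answer.
Per-oxide mass from batch:
  Al2O3: 26.95·0.1943 + 53.03·0.003000 = 5.395 pbw
  Na2O: 26.95·0.1100 + 32.27·0.5872 = 21.91 pbw
  SiO2: 26.95·0.6829 + 53.03·0.9950 = 71.17 pbw
  PbO: 34.84·0.9773 = 34.05 pbw
LOI: 26.95·0.01280 + 32.27·0.4128 + 34.84·0.02270 + 53.03·0.002000 = 14.56 pbw
Glass = total batch minus LOI = 147.1 − 14.56 = 132.5 pbw (consistent with Σ oxide mass)
percent by weight: oxide/glass ×100

Glass mass = 132.5 pbw (batch 147.1 − LOI 14.56).
Composition: Al2O3 4.071%, Na2O 16.54%, SiO2 53.70%, PbO 25.69%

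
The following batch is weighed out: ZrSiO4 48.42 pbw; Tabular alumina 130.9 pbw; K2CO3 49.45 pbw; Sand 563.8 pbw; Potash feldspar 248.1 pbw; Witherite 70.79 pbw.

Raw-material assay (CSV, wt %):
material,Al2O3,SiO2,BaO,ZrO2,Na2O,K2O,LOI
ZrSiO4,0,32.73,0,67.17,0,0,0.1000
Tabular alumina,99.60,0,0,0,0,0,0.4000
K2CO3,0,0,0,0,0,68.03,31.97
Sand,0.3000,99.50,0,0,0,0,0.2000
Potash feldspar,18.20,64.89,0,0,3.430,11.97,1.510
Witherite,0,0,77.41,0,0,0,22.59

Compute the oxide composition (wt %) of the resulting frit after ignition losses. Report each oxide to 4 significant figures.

Glass mass = 1074 pbw (batch 1111 − LOI 37.25).
Composition: Al2O3 16.50%, SiO2 68.68%, BaO 5.101%, ZrO2 3.028%, Na2O 0.7922%, K2O 5.896%

Mid-chain values are printed, rounded to 4 significant digits, between the steps — each numeric step holds full float precision from first step to last — a single rounding finalizes each reported result. Derived quantities (yield, the six compositions, net glass mass, the totals, LOI) are computed starting from the weights per 1074 pbw of glass at full float precision as given in the question or the answer.
Oxide-by-oxide delivered mass:
  Al2O3: 130.9·0.9960 + 563.8·0.003000 + 248.1·0.1820 = 177.2 pbw
  SiO2: 48.42·0.3273 + 563.8·0.9950 + 248.1·0.6489 = 737.8 pbw
  BaO: 70.79·0.7741 = 54.80 pbw
  ZrO2: 48.42·0.6717 = 32.52 pbw
  Na2O: 248.1·0.03430 = 8.510 pbw
  K2O: 49.45·0.6803 + 248.1·0.1197 = 63.34 pbw
LOI: 48.42·0.001000 + 130.9·0.004000 + 49.45·0.3197 + 563.8·0.002000 + 248.1·0.01510 + 70.79·0.2259 = 37.25 pbw
Resulting glass, batch − LOI: 1111 − 37.25 = 1074 pbw (the oxide masses sum to this)
each oxide over glass, ×100, is wt %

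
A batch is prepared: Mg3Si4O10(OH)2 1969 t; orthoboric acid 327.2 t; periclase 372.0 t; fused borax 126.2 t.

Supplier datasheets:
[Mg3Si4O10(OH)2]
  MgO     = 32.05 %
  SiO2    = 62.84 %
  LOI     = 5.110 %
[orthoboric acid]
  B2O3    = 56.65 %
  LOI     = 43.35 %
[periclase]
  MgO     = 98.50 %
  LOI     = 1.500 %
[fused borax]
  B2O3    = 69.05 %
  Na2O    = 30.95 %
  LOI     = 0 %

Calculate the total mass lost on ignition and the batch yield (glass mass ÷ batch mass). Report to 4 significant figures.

LOI loss = 248.0 t; glass = 2546 t; yield = 91.12%

Every computation keeps exact precision at all times — intermediates are shown (rounded to 4 significant digits) in the working — every reported value takes exactly one rounding. All derived quantities (the four compositions, totals, ignition loss, glass mass, the yield) are recomputed in full float precision from the batch weights on 2546 t of glass, as written in the problem or the answer.
Per-material ignition loss:
  Mg3Si4O10(OH)2: 1969 × 0.05110 = 100.6 t
  orthoboric acid: 327.2 × 0.4335 = 141.8 t
  periclase: 372.0 × 0.01500 = 5.580 t
  fused borax: 126.2 × 0 = 0 t
Total LOI = 248.0 t
Glass = batch − LOI = 2794 − 248.0 = 2546 t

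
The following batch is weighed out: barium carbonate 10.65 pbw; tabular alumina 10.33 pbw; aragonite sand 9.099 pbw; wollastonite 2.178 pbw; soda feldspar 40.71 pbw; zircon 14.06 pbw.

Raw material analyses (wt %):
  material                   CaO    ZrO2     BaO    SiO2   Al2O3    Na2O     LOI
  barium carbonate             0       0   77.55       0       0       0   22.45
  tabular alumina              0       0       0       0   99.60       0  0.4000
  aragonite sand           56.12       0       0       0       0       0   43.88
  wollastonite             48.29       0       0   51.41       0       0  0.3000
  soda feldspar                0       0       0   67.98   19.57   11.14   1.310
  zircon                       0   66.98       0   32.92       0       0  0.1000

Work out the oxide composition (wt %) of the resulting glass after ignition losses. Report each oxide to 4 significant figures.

Glass mass = 80.05 pbw (batch 87.03 − LOI 6.979).
Composition: CaO 7.693%, ZrO2 11.76%, BaO 10.32%, SiO2 41.75%, Al2O3 22.81%, Na2O 5.665%

All internal work keeps full float precision all the way through — mid-chain values are shown (rounded to four significant figures) at each printed step — every reported result is rounded once only. Derived quantities are carried at full precision (glass mass, six oxide percentages, LOI, the yield, totals) from the weighed amounts at 80.05 pbw of glass, exactly as shown in problem or answer.
Per-oxide mass from batch:
  CaO: 9.099·0.5612 + 2.178·0.4829 = 6.158 pbw
  ZrO2: 14.06·0.6698 = 9.417 pbw
  BaO: 10.65·0.7755 = 8.259 pbw
  SiO2: 2.178·0.5141 + 40.71·0.6798 + 14.06·0.3292 = 33.42 pbw
  Al2O3: 10.33·0.9960 + 40.71·0.1957 = 18.26 pbw
  Na2O: 40.71·0.1114 = 4.535 pbw
LOI: 10.65·0.2245 + 10.33·0.004000 + 9.099·0.4388 + 2.178·0.003000 + 40.71·0.01310 + 14.06·0.001000 = 6.979 pbw
batch − LOI leaves glass = 87.03 − 6.979 = 80.05 pbw (the oxide masses sum to this)
each oxide over glass, ×100, is wt %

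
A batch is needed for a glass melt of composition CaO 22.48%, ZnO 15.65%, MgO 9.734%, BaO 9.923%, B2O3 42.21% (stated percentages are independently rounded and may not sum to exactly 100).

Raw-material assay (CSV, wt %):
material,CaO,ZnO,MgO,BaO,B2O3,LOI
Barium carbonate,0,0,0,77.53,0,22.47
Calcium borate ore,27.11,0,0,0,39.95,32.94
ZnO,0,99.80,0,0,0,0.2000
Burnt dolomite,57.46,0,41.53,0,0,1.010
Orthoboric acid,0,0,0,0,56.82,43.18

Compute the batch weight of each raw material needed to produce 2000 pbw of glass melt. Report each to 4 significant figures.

Batch per 2000 pbw glass melt:
  Barium carbonate: 256.0 pbw
  Calcium borate ore: 664.9 pbw
  ZnO: 313.6 pbw
  Burnt dolomite: 468.8 pbw
  Orthoboric acid: 1018 pbw
Total batch = 2721 pbw; LOI loss = 721.5 pbw; yield = 73.49%

Every computation runs at full precision from first step to last; values along the way are shown with 4-significant-digit rounding on the page; each reported value is rounded only once; derived quantities (the yield, net glass mass, LOI, the five compositions, the totals) are computed in full precision using the weight values at 2000 pbw of glass as set out in the problem or answer text.
Oxide-by-oxide targets in 2000 pbw glass melt:
  CaO: 22.48% × 2000 = 449.6 pbw
  ZnO: 15.65% × 2000 = 313.0 pbw
  MgO: 9.734% × 2000 = 194.7 pbw
  BaO: 9.923% × 2000 = 198.5 pbw
  B2O3: 42.21% × 2000 = 844.2 pbw
Oxide-by-oxide audit with the batch weights as given, relative to the basis at hand (sum by sum, the targets are met given rounding of the digits):
  CaO: 664.9·0.2711 + 468.8·0.5746 = 449.6 pbw (target 449.6 pbw)
  ZnO: 313.6·0.9980 = 313.0 pbw (target 313.0 pbw)
  MgO: 468.8·0.4153 = 194.7 pbw (target 194.7 pbw)
  BaO: 256.0·0.7753 = 198.5 pbw (target 198.5 pbw)
  B2O3: 664.9·0.3995 + 1018·0.5682 = 844.1 pbw (target 844.2 pbw)
The glass-mass cross-check: Σ batch − LOI loss = 2000 pbw (summing oxide targets gives 2000 pbw; versus the stated basis of 2000 pbw — any gap is answer rounding).
Total batch = Σ batch = 2721 pbw; the LOI term Σ batch·LOI equals 721.5 pbw; glass ÷ batch gives a yield of 73.49%.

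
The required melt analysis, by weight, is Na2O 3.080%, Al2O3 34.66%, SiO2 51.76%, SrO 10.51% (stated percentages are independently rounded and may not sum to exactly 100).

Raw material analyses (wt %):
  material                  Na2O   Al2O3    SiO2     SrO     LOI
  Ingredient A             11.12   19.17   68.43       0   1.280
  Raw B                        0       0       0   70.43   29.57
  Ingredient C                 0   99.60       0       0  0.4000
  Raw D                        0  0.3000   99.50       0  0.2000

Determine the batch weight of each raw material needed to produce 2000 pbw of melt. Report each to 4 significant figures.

Each numeric step keeps full precision at every stage. Intermediates appear (rounded to four significant digits) within the worked lines; every reported number takes a single rounding. The derived quantities are re-derived from the weighed amounts on 2000 pbw of glass at full float precision (glass mass, LOI, the yield, four oxide percentages, totals) as quoted within problem or answer.
Target masses of each oxide per 2000 pbw melt:
  Na2O: 3.080% × 2000 = 61.60 pbw
  Al2O3: 34.66% × 2000 = 693.2 pbw
  SiO2: 51.76% × 2000 = 1035 pbw
  SrO: 10.51% × 2000 = 210.2 pbw
Checking each oxide sum with the batch weights as given, versus the basis set out (oxide sums agree with the targets modulo rounding of the values):
  Na2O: 554.0·0.1112 = 61.60 pbw (target 61.60 pbw)
  Al2O3: 554.0·0.1917 + 587.4·0.9960 + 659.4·0.003000 = 693.2 pbw (target 693.2 pbw)
  SiO2: 554.0·0.6843 + 659.4·0.9950 = 1035 pbw (target 1035 pbw)
  SrO: 298.5·0.7043 = 210.2 pbw (target 210.2 pbw)
Glass mass check: the batch minus its LOI: 2000 pbw (the Σ of target masses is 2000 pbw; against the stated basis, 2000 pbw — rounding explains the deltas).
Adding the batch up: Σ batch = 2099 pbw; LOI loss = Σ batch·LOI = 99.03 pbw; as yield: glass ÷ batch → 95.28%.

Batch per 2000 pbw melt:
  Ingredient A: 554.0 pbw
  Raw B: 298.5 pbw
  Ingredient C: 587.4 pbw
  Raw D: 659.4 pbw
Total batch = 2099 pbw; LOI loss = 99.03 pbw; yield = 95.28%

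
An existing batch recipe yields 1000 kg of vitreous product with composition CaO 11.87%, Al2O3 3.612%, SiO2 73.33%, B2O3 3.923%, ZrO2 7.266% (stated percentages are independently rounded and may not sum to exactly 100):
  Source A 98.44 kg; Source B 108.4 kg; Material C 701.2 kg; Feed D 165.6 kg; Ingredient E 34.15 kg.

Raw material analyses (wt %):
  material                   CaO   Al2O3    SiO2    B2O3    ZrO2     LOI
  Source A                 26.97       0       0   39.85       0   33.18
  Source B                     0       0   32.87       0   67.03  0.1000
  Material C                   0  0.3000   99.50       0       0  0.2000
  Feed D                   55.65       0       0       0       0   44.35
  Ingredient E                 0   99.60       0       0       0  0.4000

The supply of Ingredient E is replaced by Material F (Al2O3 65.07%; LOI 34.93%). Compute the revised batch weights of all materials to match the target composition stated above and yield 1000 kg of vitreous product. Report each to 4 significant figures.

Each numeric step holds exact precision at all times — the intermediate values appear rounded to 4 significant digits on the page; every reported number receives exactly one rounding. All derived quantities, which include the five compositions, the totals, glass mass, LOI, yield, are carried at full float precision, as quoted within either problem or answer, from the batch weights on 1000 kg of glass.
Per-oxide target masses for 1000 kg vitreous product:
  CaO: 11.87% × 1000 = 118.7 kg
  Al2O3: 3.612% × 1000 = 36.12 kg
  SiO2: 73.33% × 1000 = 733.3 kg
  B2O3: 3.923% × 1000 = 39.23 kg
  ZrO2: 7.266% × 1000 = 72.66 kg
A balance pass over the oxides, from the weights as reported, per the basis as stated (oxide sums agree with the targets up to rounding of the answer):
  CaO: 98.44·0.2697 + 165.6·0.5565 = 118.7 kg (target 118.7 kg)
  Al2O3: 701.2·0.003000 + 52.28·0.6507 = 36.12 kg (target 36.12 kg)
  SiO2: 108.4·0.3287 + 701.2·0.9950 = 733.3 kg (target 733.3 kg)
  B2O3: 98.44·0.3985 = 39.23 kg (target 39.23 kg)
  ZrO2: 108.4·0.6703 = 72.66 kg (target 72.66 kg)
Mass balance on the glass: net batch after ignition = 1000 kg (the targets, summed, come to 1000 kg; the stated basis being 1000 kg — differing by rounding only).
Whole-batch sum: Σ batch = 1126 kg; LOI loss = Σ batch·LOI = 125.9 kg; yield, glass over the total, = 88.82%.

Revised batch per 1000 kg vitreous product:
  Source A: 98.44 kg
  Source B: 108.4 kg
  Material C: 701.2 kg
  Feed D: 165.6 kg
  Material F: 52.28 kg
Total batch = 1126 kg; LOI loss = 125.9 kg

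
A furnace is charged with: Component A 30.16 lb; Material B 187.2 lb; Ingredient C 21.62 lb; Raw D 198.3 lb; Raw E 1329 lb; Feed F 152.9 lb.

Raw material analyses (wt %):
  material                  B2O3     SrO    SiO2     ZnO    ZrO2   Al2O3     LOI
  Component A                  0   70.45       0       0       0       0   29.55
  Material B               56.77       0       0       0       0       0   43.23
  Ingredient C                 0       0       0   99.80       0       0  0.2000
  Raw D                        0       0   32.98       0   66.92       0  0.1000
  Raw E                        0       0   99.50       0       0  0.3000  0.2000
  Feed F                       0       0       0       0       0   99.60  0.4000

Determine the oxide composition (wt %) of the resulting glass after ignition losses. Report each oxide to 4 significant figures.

All internal work keeps full float precision in every operation; the intermediate values are shown with 4-significant-digit rounding as written — every reported value takes exactly one rounding; derived quantities (totals, net glass mass, yield, six oxide percentages, LOI) are computed using the weight values per 1826 lb of glass in full precision, exactly as shown in the problem or the answer.
Oxide masses out of the charge:
  B2O3: 187.2·0.5677 = 106.3 lb
  SrO: 30.16·0.7045 = 21.25 lb
  SiO2: 198.3·0.3298 + 1329·0.9950 = 1388 lb
  ZnO: 21.62·0.9980 = 21.58 lb
  ZrO2: 198.3·0.6692 = 132.7 lb
  Al2O3: 1329·0.003000 + 152.9·0.9960 = 156.3 lb
LOI: 30.16·0.2955 + 187.2·0.4323 + 21.62·0.002000 + 198.3·0.001000 + 1329·0.002000 + 152.9·0.004000 = 93.35 lb
Glass = total batch minus LOI = 1919 − 93.35 = 1826 lb (matching Σ of the oxides)
wt % = oxide mass / glass mass × 100

Glass mass = 1826 lb (batch 1919 − LOI 93.35).
Composition: B2O3 5.821%, SrO 1.164%, SiO2 76.01%, ZnO 1.182%, ZrO2 7.268%, Al2O3 8.559%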